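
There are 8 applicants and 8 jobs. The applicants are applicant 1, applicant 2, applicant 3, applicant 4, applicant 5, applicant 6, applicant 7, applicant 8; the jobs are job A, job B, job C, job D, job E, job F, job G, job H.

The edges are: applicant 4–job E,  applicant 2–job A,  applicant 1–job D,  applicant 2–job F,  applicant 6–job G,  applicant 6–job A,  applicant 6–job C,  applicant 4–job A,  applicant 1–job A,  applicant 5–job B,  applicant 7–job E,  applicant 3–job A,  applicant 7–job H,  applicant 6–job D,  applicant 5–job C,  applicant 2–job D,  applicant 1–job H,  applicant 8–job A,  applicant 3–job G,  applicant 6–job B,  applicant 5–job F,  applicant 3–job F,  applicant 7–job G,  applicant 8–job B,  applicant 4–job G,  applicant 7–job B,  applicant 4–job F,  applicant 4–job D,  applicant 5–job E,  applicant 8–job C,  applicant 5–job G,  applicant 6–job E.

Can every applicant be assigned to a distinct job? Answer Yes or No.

A valid assignment of size 8: applicant 1–job H, applicant 2–job F, applicant 3–job G, applicant 4–job D, applicant 5–job C, applicant 6–job B, applicant 7–job E, applicant 8–job A.
Every applicant is matched, so this is a perfect matching.

Yes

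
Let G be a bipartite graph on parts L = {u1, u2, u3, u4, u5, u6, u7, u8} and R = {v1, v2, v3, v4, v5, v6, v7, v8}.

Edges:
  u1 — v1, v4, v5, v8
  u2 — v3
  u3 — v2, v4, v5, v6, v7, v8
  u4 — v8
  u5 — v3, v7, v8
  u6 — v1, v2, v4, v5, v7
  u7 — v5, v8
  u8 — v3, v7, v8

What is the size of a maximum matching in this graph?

7

A valid assignment of size 7: u1→v1, u2→v3, u3→v6, u4→v8, u5→v7, u6→v2, u7→v5.
The set {u2, u4, u5, u8} has only 3 neighbours ({v3, v7, v8}), so by Hall's theorem at most 7 of the 8 left vertices can be matched.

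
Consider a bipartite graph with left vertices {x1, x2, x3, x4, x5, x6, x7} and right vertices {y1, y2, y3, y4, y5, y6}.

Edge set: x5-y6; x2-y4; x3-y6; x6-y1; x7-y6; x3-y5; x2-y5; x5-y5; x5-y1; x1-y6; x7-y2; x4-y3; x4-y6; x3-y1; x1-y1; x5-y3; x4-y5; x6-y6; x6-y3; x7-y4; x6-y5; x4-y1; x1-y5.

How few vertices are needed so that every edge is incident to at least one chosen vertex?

6

A maximum matching has 6 edges (e.g. x1–y5, x2–y4, x3–y6, x4–y1, x5–y3, x7–y2).
By König's theorem the minimum vertex cover has the same size. One such cover is {x2, x7, y1, y3, y5, y6}.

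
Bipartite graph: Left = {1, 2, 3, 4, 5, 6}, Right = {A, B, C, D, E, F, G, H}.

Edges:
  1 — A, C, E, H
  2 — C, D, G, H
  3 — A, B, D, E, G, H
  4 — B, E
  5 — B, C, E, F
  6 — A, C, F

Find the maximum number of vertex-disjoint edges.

For example, pair 1→C, 2→G, 3→A, 4→E, 5→B, 6→F.
All 6 left vertices are matched, so no larger matching exists.

6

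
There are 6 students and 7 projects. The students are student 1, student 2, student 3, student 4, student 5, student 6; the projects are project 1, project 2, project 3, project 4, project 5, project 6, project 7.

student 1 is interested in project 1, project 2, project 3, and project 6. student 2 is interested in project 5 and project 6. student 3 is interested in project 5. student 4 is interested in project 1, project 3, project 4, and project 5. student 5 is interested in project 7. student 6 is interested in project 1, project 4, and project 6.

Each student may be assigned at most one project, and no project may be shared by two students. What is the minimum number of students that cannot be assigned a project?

One maximum matching: student 1-project 3, student 2-project 6, student 3-project 5, student 4-project 1, student 5-project 7, student 6-project 4.
All 6 students are matched, so no larger matching exists.
That matches 6 of the 6, leaving 0 unmatched; no matching can do better.

0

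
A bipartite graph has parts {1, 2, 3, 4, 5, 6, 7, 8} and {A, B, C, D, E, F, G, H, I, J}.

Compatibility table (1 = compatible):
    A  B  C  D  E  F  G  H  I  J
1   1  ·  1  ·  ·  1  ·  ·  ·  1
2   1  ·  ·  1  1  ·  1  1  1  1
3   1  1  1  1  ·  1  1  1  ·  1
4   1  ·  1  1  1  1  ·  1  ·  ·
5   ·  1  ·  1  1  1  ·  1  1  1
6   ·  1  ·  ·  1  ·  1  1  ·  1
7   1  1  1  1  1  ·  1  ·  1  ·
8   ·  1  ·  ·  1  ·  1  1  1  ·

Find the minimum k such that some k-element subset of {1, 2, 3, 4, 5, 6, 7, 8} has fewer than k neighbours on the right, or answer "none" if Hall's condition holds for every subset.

none

A matching saturating every left vertex exists, for instance 1→C, 2→E, 3→J, 4→F, 5→B, 6→H, 7→A, 8→G.
By Hall's marriage theorem, this means |N(S)| ≥ |S| for every subset S, so no violating subset exists.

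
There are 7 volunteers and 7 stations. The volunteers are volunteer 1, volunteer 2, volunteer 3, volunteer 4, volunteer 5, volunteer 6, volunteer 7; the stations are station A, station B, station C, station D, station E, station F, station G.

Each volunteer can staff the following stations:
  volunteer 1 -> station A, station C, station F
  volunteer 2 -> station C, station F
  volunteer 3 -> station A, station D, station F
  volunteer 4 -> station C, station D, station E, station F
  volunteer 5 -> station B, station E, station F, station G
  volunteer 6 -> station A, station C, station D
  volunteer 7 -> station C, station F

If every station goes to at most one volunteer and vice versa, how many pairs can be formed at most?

A valid assignment of size 6: volunteer 1→station C, volunteer 2→station F, volunteer 3→station D, volunteer 4→station E, volunteer 5→station B, volunteer 6→station A.
The set {volunteer 1, volunteer 2, volunteer 3, volunteer 6, volunteer 7} has only 4 neighbours ({station A, station C, station D, station F}), so by Hall's theorem at most 6 of the 7 volunteers can be matched.

6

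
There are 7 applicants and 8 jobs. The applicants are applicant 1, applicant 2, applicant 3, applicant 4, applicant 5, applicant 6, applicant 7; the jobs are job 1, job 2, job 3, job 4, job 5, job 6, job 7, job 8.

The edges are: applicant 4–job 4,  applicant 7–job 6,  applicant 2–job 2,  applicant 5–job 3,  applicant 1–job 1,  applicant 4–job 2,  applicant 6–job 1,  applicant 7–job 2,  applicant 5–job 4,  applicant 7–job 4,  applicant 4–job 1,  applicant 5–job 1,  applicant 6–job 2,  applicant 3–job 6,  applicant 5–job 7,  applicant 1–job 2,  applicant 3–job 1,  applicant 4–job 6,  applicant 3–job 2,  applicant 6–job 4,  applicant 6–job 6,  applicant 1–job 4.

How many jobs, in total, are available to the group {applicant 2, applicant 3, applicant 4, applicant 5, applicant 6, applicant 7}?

The union of neighbours of {applicant 2, applicant 3, applicant 4, applicant 5, applicant 6, applicant 7} is {job 1, job 2, job 3, job 4, job 6, job 7}, which has 6 elements.
Since |N(S)| = 6 ≥ |S| = 6, Hall's condition holds for this subset.

6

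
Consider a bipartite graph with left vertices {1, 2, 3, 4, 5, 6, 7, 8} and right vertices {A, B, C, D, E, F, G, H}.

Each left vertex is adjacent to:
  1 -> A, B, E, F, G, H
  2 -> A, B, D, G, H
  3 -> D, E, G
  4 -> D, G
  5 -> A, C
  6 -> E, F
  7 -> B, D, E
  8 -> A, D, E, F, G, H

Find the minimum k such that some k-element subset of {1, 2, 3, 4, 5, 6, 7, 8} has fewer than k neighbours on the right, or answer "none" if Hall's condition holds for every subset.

A matching saturating every left vertex exists, for instance 1→A, 2→H, 3→E, 4→D, 5→C, 6→F, 7→B, 8→G.
By Hall's marriage theorem, this means |N(S)| ≥ |S| for every subset S, so no violating subset exists.

none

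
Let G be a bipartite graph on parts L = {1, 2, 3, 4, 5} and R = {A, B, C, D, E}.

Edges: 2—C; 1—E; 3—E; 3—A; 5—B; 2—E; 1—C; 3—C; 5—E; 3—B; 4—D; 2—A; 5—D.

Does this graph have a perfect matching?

One maximum matching: 1–C, 2–A, 3–E, 4–D, 5–B.
Every left vertex is matched, so this is a perfect matching.

Yes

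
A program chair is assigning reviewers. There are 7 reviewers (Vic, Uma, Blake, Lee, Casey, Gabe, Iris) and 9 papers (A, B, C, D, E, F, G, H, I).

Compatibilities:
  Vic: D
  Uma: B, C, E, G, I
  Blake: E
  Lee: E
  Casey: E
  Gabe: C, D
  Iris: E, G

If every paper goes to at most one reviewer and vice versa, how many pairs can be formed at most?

One maximum matching: Vic–D, Uma–B, Blake–E, Gabe–C, Iris–G.
The set {Blake, Lee, Casey} has only 1 neighbour ({E}), so by Hall's theorem at most 5 of the 7 reviewers can be matched.

5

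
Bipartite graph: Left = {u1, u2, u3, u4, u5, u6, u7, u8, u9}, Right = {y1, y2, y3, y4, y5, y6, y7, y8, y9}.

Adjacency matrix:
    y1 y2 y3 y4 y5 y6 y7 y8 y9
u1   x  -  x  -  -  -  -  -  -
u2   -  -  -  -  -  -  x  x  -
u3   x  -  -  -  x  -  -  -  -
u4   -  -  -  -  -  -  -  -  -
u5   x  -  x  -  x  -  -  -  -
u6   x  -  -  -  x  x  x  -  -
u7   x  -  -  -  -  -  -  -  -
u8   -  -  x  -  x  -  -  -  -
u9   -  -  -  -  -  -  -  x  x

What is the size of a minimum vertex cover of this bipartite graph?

The 6 edges u1–y1, u2–y7, u3–y5, u5–y3, u6–y6, u9–y8 form a matching, so any vertex cover needs at least 6 vertices (one per matched edge).
Conversely {u2, u6, u9, y1, y3, y5} meets every edge and has exactly 6 vertices, so 6 is optimal.

6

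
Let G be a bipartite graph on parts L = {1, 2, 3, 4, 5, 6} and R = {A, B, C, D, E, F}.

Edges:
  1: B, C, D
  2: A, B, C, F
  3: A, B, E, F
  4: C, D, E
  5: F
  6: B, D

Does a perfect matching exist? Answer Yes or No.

Yes

One maximum matching: 1–D, 2–C, 3–A, 4–E, 5–F, 6–B.
Every left vertex is matched, so this is a perfect matching.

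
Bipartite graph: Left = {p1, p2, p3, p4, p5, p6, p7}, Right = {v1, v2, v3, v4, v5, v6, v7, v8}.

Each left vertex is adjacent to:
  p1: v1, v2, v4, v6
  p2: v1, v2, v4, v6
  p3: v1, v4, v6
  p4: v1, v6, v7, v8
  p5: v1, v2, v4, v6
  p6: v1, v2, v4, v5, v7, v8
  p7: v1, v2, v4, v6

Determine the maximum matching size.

One maximum matching: p1→v1, p2→v4, p3→v6, p4→v7, p5→v2, p6→v8.
The set {p1, p2, p3, p5, p7} has only 4 neighbours ({v1, v2, v4, v6}), so by Hall's theorem at most 6 of the 7 left vertices can be matched.

6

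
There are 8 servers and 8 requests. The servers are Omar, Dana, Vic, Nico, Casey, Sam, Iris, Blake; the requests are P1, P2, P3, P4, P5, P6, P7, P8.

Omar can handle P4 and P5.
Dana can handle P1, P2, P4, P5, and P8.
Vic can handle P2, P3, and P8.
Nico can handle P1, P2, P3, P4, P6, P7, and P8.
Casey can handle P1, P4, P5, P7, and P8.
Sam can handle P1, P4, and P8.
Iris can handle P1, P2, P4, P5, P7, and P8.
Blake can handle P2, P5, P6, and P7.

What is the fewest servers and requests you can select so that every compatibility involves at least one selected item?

8

{Omar, Dana, Vic, Nico, Casey, Sam, Iris, Blake} is a vertex cover of size 8: every edge has an endpoint in this set.
No smaller cover exists because Omar–P4, Dana–P5, Vic–P3, Nico–P6, Casey–P1, Sam–P8, Iris–P2, Blake–P7 is a matching of size 8, and a cover must include an endpoint of each of these disjoint edges (König's theorem).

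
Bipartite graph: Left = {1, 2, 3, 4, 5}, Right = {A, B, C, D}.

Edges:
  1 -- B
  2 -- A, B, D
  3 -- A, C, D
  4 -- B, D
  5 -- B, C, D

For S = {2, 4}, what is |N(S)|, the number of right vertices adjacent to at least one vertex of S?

The union of neighbours of {2, 4} is {A, B, D}, which has 3 elements.
Since |N(S)| = 3 ≥ |S| = 2, Hall's condition holds for this subset.

3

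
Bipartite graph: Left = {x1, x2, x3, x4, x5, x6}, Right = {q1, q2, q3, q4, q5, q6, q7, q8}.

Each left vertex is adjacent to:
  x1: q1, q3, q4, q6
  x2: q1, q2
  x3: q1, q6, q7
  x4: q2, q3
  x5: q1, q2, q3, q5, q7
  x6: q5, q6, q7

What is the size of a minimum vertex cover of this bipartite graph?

6

{x1, x2, x3, x4, x5, x6} is a vertex cover of size 6: every edge has an endpoint in this set.
No smaller cover exists because x1–q4, x2–q2, x3–q6, x4–q3, x5–q1, x6–q7 is a matching of size 6, and a cover must include an endpoint of each of these disjoint edges (König's theorem).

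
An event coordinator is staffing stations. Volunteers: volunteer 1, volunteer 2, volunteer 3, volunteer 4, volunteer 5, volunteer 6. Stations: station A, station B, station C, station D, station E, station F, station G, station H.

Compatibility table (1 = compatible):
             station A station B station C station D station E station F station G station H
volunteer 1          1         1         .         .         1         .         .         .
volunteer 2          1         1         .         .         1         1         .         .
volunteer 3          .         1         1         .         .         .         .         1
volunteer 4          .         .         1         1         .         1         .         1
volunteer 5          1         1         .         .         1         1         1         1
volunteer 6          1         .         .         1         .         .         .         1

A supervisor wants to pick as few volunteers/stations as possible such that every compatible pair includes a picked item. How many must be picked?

A maximum matching has 6 edges (e.g. volunteer 1–station B, volunteer 2–station E, volunteer 3–station H, volunteer 4–station D, volunteer 5–station F, volunteer 6–station A).
By König's theorem the minimum vertex cover has the same size. One such cover is {volunteer 1, volunteer 2, volunteer 3, volunteer 4, volunteer 5, volunteer 6}.

6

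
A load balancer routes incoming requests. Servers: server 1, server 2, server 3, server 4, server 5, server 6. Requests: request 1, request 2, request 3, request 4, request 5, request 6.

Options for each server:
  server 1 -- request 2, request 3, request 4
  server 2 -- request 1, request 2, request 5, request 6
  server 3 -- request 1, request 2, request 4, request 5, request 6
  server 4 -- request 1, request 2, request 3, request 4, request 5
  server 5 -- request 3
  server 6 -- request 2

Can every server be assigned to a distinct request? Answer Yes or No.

Yes

A valid assignment of size 6: server 1→request 4, server 2→request 6, server 3→request 1, server 4→request 5, server 5→request 3, server 6→request 2.
All 6 servers are covered.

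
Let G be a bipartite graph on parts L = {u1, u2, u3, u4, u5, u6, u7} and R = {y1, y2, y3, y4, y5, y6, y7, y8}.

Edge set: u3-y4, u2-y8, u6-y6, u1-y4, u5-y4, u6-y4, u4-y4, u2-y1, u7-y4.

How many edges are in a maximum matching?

A valid assignment of size 3: u1-y4, u2-y1, u6-y6.
The set {u1, u3, u4, u5, u7} has only 1 neighbour ({y4}), so by Hall's theorem at most 3 of the 7 left vertices can be matched.

3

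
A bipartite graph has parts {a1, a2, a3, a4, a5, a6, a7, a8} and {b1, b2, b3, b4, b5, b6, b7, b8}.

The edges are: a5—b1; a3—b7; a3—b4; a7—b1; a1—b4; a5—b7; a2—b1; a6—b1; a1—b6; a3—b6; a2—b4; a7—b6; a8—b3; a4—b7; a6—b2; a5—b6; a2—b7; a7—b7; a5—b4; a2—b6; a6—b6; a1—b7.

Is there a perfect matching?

The set {a1, a2, a3, a4, a5, a7} has only 4 neighbours ({b1, b4, b6, b7}), so by Hall's theorem at most 6 of the 8 left vertices can be matched.
Hence no matching covers every left vertex.

No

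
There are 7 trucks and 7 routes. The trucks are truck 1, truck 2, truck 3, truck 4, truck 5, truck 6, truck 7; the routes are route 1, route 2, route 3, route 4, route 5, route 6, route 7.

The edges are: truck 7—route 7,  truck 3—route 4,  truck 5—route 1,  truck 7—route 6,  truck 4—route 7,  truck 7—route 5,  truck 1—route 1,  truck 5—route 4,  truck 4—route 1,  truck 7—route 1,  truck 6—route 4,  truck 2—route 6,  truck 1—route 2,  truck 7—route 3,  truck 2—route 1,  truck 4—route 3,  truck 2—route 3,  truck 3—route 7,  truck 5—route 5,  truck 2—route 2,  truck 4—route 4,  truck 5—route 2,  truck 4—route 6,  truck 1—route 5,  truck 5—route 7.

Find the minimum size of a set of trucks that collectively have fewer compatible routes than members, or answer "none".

none

A matching saturating every truck exists, for instance truck 1→route 2, truck 2→route 6, truck 3→route 7, truck 4→route 1, truck 5→route 5, truck 6→route 4, truck 7→route 3.
By Hall's marriage theorem, this means |N(S)| ≥ |S| for every subset S, so no violating subset exists.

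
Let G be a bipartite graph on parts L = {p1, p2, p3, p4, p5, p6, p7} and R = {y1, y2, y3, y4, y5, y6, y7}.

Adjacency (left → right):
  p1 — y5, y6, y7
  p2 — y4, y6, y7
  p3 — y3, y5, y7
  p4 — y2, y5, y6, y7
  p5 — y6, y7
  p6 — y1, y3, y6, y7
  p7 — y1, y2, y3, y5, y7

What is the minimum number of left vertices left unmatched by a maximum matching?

One maximum matching: p1→y5, p2→y4, p3→y3, p4→y2, p5→y6, p6→y1, p7→y7.
All 7 left vertices are matched, so no larger matching exists.
That matches 7 of the 7, leaving 0 unmatched; no matching can do better.

0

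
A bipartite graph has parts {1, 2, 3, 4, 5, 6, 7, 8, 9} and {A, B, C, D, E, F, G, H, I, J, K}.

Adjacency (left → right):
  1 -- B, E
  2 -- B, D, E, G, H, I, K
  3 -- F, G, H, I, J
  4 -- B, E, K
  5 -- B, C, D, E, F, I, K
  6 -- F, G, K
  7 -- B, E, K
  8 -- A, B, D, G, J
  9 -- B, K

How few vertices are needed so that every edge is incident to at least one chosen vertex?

8

A maximum matching has 8 edges (e.g. 1–E, 2–H, 3–G, 4–K, 5–D, 6–F, 7–B, 8–J).
By König's theorem the minimum vertex cover has the same size. One such cover is {2, 3, 5, 6, 8, B, E, K}.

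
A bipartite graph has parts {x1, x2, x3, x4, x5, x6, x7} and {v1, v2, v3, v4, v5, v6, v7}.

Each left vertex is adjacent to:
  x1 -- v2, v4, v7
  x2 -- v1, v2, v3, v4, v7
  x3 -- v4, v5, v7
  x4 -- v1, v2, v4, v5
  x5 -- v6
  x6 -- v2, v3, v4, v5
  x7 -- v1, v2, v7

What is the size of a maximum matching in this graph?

7

A valid assignment of size 7: x1–v7, x2–v3, x3–v5, x4–v1, x5–v6, x6–v4, x7–v2.
All 7 left vertices are matched, so no larger matching exists.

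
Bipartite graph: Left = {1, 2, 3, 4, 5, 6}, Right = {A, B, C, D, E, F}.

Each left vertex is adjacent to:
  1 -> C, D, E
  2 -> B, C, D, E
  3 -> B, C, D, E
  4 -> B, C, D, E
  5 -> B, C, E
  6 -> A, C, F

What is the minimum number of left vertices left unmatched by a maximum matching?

For example, pair 1→D, 2→C, 3→E, 4→B, 6→F.
The set {1, 2, 3, 4, 5} has only 4 neighbours ({B, C, D, E}), so by Hall's theorem at most 5 of the 6 left vertices can be matched.
That matches 5 of the 6, leaving 1 unmatched; no matching can do better.

1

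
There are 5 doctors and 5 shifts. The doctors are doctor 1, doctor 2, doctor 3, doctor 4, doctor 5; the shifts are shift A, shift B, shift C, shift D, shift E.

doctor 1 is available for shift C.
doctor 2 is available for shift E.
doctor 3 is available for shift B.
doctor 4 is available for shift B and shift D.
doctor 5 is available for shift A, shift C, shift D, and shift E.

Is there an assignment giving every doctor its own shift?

Yes

A valid assignment of size 5: doctor 1-shift C, doctor 2-shift E, doctor 3-shift B, doctor 4-shift D, doctor 5-shift A.
All 5 doctors are covered.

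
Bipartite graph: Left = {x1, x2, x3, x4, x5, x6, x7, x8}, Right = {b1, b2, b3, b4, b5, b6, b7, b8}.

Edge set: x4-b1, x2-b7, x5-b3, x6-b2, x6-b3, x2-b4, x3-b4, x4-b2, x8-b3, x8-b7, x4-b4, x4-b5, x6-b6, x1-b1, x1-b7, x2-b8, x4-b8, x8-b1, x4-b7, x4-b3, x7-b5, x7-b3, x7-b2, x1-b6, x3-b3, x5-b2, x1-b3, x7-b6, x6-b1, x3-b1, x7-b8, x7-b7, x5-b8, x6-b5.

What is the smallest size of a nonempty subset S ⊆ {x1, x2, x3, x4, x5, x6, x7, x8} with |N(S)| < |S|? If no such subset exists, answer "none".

none

A matching saturating every left vertex exists, for instance x1→b6, x2→b7, x3→b4, x4→b2, x5→b8, x6→b1, x7→b5, x8→b3.
By Hall's marriage theorem, this means |N(S)| ≥ |S| for every subset S, so no violating subset exists.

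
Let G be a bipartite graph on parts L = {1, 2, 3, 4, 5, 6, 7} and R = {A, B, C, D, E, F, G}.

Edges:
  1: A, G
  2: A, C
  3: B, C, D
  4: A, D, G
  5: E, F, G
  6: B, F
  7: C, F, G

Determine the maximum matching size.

7

A valid assignment of size 7: 1–G, 2–A, 3–C, 4–D, 5–E, 6–B, 7–F.
All 7 left vertices are matched, so no larger matching exists.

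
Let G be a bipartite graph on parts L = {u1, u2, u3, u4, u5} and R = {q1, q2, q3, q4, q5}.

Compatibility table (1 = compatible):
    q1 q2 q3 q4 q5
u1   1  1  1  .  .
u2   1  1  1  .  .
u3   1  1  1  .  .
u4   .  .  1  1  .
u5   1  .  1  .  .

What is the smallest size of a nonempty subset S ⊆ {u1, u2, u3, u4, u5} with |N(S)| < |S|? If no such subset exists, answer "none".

Take S = {u1, u2, u3, u5}. Its neighbourhood is {q1, q2, q3}, so |N(S)| = 3 < |S| = 4.
Every subset of size less than 4 has at least as many neighbours as members, so 4 is the minimum.

4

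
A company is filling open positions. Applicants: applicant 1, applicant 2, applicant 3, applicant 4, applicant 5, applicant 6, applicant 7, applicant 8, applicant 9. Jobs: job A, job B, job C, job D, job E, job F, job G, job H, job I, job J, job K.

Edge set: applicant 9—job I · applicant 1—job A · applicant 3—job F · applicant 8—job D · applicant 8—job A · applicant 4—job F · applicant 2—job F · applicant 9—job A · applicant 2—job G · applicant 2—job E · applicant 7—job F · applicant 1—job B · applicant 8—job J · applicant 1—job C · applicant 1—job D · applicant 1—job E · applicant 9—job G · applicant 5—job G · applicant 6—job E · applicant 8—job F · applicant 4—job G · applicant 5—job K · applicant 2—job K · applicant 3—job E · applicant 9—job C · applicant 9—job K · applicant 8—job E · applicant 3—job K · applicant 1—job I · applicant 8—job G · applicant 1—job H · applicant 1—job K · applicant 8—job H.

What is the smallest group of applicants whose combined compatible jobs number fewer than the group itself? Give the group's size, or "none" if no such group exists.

5

Take S = {applicant 2, applicant 3, applicant 4, applicant 5, applicant 6}. Its neighbourhood is {job E, job F, job G, job K}, so |N(S)| = 4 < |S| = 5.
Every subset of size less than 5 has at least as many neighbours as members, so 5 is the minimum.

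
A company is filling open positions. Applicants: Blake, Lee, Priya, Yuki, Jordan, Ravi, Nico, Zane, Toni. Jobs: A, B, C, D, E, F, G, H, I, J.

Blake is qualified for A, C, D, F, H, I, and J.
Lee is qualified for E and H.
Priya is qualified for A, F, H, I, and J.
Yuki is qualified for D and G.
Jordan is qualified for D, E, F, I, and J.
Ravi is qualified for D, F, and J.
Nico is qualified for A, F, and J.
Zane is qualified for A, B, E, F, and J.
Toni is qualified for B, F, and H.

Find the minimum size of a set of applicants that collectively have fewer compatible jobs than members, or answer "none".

none

A matching saturating every applicant exists, for instance Blake→H, Lee→E, Priya→A, Yuki→G, Jordan→I, Ravi→D, Nico→F, Zane→J, Toni→B.
By Hall's marriage theorem, this means |N(S)| ≥ |S| for every subset S, so no violating subset exists.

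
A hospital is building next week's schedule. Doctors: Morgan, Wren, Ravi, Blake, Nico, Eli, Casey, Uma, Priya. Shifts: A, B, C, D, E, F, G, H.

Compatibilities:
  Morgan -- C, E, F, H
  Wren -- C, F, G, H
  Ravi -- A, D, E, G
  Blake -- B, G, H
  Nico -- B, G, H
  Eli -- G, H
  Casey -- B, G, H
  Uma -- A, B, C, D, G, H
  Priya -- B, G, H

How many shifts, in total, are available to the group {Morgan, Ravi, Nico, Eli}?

8

The union of neighbours of {Morgan, Ravi, Nico, Eli} is {A, B, C, D, E, F, G, H}, which has 8 elements.
Since |N(S)| = 8 ≥ |S| = 4, Hall's condition holds for this subset.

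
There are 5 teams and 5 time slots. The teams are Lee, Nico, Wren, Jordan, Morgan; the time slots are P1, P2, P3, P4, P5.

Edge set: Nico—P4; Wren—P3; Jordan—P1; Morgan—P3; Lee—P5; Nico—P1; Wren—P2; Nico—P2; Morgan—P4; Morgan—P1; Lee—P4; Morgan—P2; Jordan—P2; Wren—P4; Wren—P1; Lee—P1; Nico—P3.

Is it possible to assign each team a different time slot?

Yes

One maximum matching: Lee→P5, Nico→P3, Wren→P4, Jordan→P2, Morgan→P1.
Every team is matched, so this is a perfect matching.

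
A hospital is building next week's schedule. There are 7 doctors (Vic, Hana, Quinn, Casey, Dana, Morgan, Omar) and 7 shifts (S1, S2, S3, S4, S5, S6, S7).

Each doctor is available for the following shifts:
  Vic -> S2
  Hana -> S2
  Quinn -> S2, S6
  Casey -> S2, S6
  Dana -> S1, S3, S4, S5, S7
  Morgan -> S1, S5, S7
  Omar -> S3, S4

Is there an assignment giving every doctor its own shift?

No

The set {Vic, Hana, Quinn, Casey} has only 2 neighbours ({S2, S6}), so by Hall's theorem at most 5 of the 7 doctors can be matched.
Hence no matching covers every doctor.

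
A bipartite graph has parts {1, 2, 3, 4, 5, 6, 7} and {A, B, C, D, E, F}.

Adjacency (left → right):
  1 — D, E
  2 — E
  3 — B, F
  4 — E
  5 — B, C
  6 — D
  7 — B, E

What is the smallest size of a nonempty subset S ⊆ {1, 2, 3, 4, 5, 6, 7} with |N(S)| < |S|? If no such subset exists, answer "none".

2

Take S = {2, 4}. Its neighbourhood is {E}, so |N(S)| = 1 < |S| = 2.
No single vertex violates Hall's condition since each has at least one neighbour, so 2 is the minimum.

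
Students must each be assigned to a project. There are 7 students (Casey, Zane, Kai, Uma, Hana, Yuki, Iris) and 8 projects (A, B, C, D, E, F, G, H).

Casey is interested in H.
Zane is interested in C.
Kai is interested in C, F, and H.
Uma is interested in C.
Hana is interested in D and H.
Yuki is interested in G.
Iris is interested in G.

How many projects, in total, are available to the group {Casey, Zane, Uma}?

2

The union of neighbours of {Casey, Zane, Uma} is {C, H}, which has 2 elements.
Since |N(S)| = 2 < |S| = 3, Hall's condition fails for this subset.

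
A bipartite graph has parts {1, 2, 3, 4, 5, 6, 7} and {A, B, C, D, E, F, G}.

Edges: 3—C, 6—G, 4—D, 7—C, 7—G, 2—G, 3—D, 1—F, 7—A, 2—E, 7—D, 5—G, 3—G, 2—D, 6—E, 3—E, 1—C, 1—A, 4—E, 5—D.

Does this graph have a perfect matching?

The set {2, 4, 5, 6} has only 3 neighbours ({D, E, G}), so by Hall's theorem at most 6 of the 7 left vertices can be matched.
Hence no matching covers every left vertex.

No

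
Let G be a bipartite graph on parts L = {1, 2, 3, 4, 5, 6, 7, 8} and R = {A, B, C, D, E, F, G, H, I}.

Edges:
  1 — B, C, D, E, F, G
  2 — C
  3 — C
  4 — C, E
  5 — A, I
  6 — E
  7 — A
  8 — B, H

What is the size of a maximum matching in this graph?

6

For example, pair 1→G, 2→C, 4→E, 5→I, 7→A, 8→B.
The set {2, 3, 4, 6} has only 2 neighbours ({C, E}), so by Hall's theorem at most 6 of the 8 left vertices can be matched.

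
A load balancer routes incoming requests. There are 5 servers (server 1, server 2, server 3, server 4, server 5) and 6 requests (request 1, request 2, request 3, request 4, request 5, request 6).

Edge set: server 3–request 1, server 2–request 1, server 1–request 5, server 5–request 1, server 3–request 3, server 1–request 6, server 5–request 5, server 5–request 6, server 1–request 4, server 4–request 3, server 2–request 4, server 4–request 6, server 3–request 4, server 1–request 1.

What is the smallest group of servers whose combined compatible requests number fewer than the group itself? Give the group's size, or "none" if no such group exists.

A matching saturating every server exists, for instance server 1→request 5, server 2→request 1, server 3→request 4, server 4→request 3, server 5→request 6.
By Hall's marriage theorem, this means |N(S)| ≥ |S| for every subset S, so no violating subset exists.

none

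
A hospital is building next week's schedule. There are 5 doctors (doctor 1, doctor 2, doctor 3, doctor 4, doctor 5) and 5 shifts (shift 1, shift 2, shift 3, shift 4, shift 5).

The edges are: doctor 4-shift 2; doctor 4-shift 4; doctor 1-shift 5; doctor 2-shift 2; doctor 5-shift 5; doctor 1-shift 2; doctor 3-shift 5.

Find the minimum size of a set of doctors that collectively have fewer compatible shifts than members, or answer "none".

2

Take S = {doctor 3, doctor 5}. Its neighbourhood is {shift 5}, so |N(S)| = 1 < |S| = 2.
No single vertex violates Hall's condition since each has at least one neighbour, so 2 is the minimum.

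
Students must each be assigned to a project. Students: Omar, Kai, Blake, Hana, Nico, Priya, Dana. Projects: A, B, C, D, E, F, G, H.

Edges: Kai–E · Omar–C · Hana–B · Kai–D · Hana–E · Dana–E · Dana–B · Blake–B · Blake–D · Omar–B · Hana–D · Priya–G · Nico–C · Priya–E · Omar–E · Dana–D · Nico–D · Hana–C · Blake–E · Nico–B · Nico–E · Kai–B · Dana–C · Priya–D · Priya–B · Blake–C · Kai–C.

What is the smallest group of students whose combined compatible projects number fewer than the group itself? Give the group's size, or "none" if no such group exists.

Take S = {Omar, Kai, Blake, Hana, Nico}. Its neighbourhood is {B, C, D, E}, so |N(S)| = 4 < |S| = 5.
Every subset of size less than 5 has at least as many neighbours as members, so 5 is the minimum.

5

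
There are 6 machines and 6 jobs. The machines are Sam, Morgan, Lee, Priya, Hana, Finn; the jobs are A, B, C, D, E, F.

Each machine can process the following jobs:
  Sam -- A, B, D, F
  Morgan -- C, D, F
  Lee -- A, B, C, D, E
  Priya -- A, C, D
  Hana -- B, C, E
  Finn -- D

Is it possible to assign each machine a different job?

For example, pair Sam→B, Morgan→F, Lee→A, Priya→C, Hana→E, Finn→D.
All 6 machines are covered.

Yes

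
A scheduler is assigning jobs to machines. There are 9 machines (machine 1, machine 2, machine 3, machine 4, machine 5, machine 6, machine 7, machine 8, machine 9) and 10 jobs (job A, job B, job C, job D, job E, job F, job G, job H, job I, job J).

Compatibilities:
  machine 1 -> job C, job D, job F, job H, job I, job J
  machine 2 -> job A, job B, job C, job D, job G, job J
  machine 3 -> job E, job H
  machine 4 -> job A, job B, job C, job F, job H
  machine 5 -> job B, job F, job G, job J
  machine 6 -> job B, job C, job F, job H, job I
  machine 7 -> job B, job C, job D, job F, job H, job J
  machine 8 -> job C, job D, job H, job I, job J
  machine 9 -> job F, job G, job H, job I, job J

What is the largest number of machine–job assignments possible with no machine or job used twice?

One maximum matching: machine 1–job F, machine 2–job C, machine 3–job E, machine 4–job B, machine 5–job G, machine 6–job I, machine 7–job H, machine 8–job D, machine 9–job J.
All 9 machines are matched, so no larger matching exists.

9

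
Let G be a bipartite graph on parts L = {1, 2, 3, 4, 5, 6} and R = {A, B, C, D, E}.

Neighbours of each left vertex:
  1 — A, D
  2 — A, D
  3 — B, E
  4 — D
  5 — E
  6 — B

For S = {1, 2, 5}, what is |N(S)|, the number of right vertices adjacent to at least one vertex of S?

3

The union of neighbours of {1, 2, 5} is {A, D, E}, which has 3 elements.
Since |N(S)| = 3 ≥ |S| = 3, Hall's condition holds for this subset.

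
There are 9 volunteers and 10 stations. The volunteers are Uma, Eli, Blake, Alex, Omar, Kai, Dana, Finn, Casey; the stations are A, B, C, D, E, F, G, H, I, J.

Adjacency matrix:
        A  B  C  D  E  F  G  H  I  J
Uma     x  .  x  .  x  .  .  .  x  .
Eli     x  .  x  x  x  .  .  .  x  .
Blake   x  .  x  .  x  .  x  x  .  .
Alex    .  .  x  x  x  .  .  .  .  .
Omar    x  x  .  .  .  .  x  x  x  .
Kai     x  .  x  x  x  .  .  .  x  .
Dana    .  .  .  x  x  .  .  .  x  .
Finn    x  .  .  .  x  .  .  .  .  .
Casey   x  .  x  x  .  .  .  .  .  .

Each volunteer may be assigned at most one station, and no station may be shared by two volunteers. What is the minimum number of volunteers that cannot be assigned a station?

2

One maximum matching: Uma→I, Eli→A, Blake→G, Alex→C, Omar→H, Kai→D, Dana→E.
The set {Uma, Eli, Alex, Kai, Dana, Finn, Casey} has only 5 neighbours ({A, C, D, E, I}), so by Hall's theorem at most 7 of the 9 volunteers can be matched.
That matches 7 of the 9, leaving 2 unmatched; no matching can do better.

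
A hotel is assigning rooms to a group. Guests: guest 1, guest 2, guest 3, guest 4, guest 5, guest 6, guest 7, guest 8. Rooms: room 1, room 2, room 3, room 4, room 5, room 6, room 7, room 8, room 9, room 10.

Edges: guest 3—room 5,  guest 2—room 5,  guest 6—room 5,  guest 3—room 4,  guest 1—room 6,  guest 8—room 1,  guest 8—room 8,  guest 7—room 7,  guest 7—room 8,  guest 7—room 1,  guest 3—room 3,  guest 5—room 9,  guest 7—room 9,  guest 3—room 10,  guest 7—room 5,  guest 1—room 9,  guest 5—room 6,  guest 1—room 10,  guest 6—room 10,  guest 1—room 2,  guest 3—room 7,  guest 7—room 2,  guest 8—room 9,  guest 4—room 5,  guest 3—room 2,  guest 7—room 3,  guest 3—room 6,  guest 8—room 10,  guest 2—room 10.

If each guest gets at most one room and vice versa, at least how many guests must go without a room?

1

One maximum matching: guest 1–room 6, guest 2–room 10, guest 3–room 4, guest 4–room 5, guest 5–room 9, guest 7–room 2, guest 8–room 8.
The set {guest 2, guest 4, guest 6} has only 2 neighbours ({room 10, room 5}), so by Hall's theorem at most 7 of the 8 guests can be matched.
That matches 7 of the 8, leaving 1 unmatched; no matching can do better.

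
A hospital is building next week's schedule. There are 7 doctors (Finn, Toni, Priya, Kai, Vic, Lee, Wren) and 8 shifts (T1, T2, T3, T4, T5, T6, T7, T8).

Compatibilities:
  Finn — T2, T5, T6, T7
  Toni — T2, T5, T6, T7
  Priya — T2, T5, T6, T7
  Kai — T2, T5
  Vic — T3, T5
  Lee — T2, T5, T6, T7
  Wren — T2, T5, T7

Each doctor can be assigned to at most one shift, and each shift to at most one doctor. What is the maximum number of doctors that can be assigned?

5

One maximum matching: Finn→T2, Toni→T7, Priya→T6, Kai→T5, Vic→T3.
The set {Finn, Toni, Priya, Kai, Lee, Wren} has only 4 neighbours ({T2, T5, T6, T7}), so by Hall's theorem at most 5 of the 7 doctors can be matched.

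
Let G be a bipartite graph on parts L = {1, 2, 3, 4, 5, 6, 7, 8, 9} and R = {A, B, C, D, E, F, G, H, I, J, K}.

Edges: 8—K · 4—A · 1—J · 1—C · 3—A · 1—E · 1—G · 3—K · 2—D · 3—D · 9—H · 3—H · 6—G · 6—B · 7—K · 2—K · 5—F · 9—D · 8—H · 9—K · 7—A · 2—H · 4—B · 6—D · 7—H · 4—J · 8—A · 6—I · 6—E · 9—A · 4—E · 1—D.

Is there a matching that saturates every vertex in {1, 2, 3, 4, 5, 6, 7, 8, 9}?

The set {2, 3, 7, 8, 9} has only 4 neighbours ({A, D, H, K}), so by Hall's theorem at most 8 of the 9 left vertices can be matched.
Hence no matching covers every left vertex.

No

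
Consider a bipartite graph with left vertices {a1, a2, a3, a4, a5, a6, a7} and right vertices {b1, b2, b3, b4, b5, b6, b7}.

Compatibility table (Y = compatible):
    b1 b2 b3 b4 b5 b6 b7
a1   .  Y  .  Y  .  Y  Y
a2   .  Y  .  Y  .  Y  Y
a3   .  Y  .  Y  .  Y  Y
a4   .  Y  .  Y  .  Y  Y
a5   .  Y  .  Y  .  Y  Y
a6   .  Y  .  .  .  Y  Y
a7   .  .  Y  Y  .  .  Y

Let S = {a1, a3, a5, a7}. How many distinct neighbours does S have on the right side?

The union of neighbours of {a1, a3, a5, a7} is {b2, b3, b4, b6, b7}, which has 5 elements.
Since |N(S)| = 5 ≥ |S| = 4, Hall's condition holds for this subset.

5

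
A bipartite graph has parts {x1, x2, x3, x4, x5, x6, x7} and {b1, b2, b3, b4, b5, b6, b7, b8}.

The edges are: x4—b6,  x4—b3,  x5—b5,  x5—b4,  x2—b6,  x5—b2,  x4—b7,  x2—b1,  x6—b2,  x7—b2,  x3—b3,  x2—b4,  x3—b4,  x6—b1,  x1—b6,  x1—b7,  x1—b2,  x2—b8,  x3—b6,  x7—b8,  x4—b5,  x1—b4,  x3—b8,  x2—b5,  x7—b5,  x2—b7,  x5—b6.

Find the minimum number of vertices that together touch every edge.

{x1, x2, x3, x4, x5, x6, x7} is a vertex cover of size 7: every edge has an endpoint in this set.
No smaller cover exists because x1–b4, x2–b7, x3–b8, x4–b3, x5–b6, x6–b2, x7–b5 is a matching of size 7, and a cover must include an endpoint of each of these disjoint edges (König's theorem).

7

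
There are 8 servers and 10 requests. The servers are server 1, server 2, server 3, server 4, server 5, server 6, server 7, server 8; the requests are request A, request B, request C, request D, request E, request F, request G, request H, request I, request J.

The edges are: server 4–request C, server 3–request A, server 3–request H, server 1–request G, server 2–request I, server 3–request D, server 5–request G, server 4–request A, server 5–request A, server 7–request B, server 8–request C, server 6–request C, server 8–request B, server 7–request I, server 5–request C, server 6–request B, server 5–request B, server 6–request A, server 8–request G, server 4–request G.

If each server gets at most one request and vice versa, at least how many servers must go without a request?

One maximum matching: server 1-request G, server 2-request I, server 3-request H, server 4-request A, server 5-request B, server 6-request C.
The set {server 1, server 2, server 4, server 5, server 6, server 7, server 8} has only 5 neighbours ({request A, request B, request C, request G, request I}), so by Hall's theorem at most 6 of the 8 servers can be matched.
That matches 6 of the 8, leaving 2 unmatched; no matching can do better.

2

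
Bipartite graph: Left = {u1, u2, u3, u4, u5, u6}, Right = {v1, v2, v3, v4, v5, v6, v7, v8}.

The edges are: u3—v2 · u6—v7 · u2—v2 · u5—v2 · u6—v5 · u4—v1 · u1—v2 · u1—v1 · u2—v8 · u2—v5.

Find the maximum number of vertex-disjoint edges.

4

A valid assignment of size 4: u1-v1, u2-v8, u3-v2, u6-v7.
The set {u1, u3, u4, u5} has only 2 neighbours ({v1, v2}), so by Hall's theorem at most 4 of the 6 left vertices can be matched.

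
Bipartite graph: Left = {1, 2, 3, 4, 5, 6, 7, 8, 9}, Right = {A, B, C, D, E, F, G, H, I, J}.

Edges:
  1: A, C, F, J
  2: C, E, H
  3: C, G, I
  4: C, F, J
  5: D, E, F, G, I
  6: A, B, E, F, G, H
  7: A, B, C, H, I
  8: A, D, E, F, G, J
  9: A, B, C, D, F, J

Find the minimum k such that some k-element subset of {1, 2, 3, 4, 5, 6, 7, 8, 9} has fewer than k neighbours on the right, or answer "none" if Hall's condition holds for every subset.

A matching saturating every left vertex exists, for instance 1→A, 2→C, 3→I, 4→F, 5→E, 6→H, 7→B, 8→G, 9→J.
By Hall's marriage theorem, this means |N(S)| ≥ |S| for every subset S, so no violating subset exists.

none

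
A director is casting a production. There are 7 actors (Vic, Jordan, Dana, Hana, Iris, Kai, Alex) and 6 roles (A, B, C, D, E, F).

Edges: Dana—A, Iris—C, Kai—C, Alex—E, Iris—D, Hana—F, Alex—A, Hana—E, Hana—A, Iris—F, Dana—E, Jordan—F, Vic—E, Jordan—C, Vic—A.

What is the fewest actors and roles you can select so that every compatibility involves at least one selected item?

{Iris, A, C, E, F} is a vertex cover of size 5: every edge has an endpoint in this set.
No smaller cover exists because Vic–A, Jordan–C, Dana–E, Hana–F, Iris–D is a matching of size 5, and a cover must include an endpoint of each of these disjoint edges (König's theorem).

5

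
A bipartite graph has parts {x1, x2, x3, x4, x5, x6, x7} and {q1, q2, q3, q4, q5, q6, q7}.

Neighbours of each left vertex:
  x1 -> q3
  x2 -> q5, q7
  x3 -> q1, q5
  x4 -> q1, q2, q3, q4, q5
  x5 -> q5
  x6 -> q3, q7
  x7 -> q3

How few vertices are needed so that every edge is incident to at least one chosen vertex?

{x3, x4, q3, q5, q7} is a vertex cover of size 5: every edge has an endpoint in this set.
No smaller cover exists because x1–q3, x2–q7, x3–q1, x4–q4, x5–q5 is a matching of size 5, and a cover must include an endpoint of each of these disjoint edges (König's theorem).

5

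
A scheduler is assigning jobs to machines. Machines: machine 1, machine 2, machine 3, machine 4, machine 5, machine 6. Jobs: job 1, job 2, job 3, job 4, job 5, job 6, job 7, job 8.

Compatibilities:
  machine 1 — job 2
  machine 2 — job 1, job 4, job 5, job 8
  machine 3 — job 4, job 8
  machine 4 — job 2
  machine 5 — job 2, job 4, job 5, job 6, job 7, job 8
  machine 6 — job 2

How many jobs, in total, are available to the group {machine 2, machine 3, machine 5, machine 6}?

The union of neighbours of {machine 2, machine 3, machine 5, machine 6} is {job 1, job 2, job 4, job 5, job 6, job 7, job 8}, which has 7 elements.
Since |N(S)| = 7 ≥ |S| = 4, Hall's condition holds for this subset.

7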